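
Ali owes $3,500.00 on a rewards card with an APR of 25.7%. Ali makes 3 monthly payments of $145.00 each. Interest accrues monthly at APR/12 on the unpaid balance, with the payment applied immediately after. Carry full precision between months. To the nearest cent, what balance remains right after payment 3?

$3,285.34

Monthly rate r = 25.7%/12 = 2.14167% = 0.0214167.
Each month: B ← B·(1+r) − $145.00.
Month 1: interest $74.96; balance after payment $3,429.96.
Month 2: interest $73.46; balance after payment $3,358.42.
Month 3: interest $71.93; balance after payment $3,285.34.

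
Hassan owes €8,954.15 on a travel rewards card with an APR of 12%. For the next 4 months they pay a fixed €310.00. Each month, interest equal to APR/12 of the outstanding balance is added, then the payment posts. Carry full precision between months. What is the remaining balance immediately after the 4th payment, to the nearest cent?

Monthly rate r = 12%/12 = 1% = 0.01.
Each month: B ← B·(1+r) − €310.00.
Month 1: interest €89.54; balance after payment €8,733.69.
Month 2: interest €87.34; balance after payment €8,511.03.
Month 3: interest €85.11; balance after payment €8,286.14.
Month 4: interest €82.86; balance after payment €8,059.00.

€8,059.00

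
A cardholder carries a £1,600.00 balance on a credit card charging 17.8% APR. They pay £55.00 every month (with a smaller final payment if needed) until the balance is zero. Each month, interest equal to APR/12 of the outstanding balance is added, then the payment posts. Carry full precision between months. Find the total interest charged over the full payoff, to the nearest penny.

Monthly rate r = 17.8%/12 = 1.48333% = 0.0148333.
Payoff takes n = ⌈−ln(1 − rB₀/P)/ln(1+r)⌉ = ⌈38.357⌉ = 39 payments; the last is £19.72.
Total paid = 38·£55.00 + £19.72 = £2,109.72.
Total interest = total paid − principal = £2,109.72 − £1,600.00 = £509.72.

£509.72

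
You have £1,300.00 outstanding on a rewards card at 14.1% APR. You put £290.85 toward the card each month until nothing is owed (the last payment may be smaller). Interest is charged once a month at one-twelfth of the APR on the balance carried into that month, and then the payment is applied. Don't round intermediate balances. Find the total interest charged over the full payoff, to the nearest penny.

£43.61

Monthly rate r = 14.1%/12 = 1.175% = 0.01175.
Payoff takes n = ⌈−ln(1 − rB₀/P)/ln(1+r)⌉ = ⌈4.618⌉ = 5 payments; the last is £180.21.
Total paid = 4·£290.85 + £180.21 = £1,343.61.
Total interest = total paid − principal = £1,343.61 − £1,300.00 = £43.61.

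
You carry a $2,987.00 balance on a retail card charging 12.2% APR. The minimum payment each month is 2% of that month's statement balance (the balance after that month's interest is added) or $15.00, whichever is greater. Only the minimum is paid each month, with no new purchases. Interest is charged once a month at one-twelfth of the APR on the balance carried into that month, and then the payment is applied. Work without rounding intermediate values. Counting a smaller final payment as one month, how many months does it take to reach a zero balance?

208 months

Monthly rate r = 12.2%/12 = 1.01667% = 0.0101667.
While 2% of the post-interest balance exceeds $15.00, each month B ← (B·(1+r))·(1 − 0.02), i.e. B shrinks by the factor (1+r)·0.98 = 0.98996.
This holds for months 1–139. Entering month 140 the balance is $735.01; 2% of the post-interest balance is now below $15.00, so the flat $15.00 minimum applies from here.
From month 140 a fixed $15.00 at rate r clears $735.01 in 69 more payments. Total: 139 + 69 = 208 months.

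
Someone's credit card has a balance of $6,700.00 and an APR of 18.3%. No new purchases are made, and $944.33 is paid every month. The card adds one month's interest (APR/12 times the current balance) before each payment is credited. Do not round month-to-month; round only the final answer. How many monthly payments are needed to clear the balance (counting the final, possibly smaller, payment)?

8 months

Monthly rate r = 18.3%/12 = 1.525% = 0.01525.
Recurrence: B ← B·(1+r) − $944.33.
Month 1: interest $102.18; balance after payment $5,857.85.
Month 2: interest $89.33; balance after payment $5,002.85.
Closed form: n = −ln(1 − rB₀/P)/ln(1+r) = −ln(0.8918)/ln(1.01525) ≈ 7.566, so the balance reaches zero during payment 8.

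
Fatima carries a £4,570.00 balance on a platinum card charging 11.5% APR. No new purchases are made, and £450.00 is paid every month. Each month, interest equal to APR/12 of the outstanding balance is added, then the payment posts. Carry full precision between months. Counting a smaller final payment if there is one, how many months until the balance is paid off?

11 payments

Monthly rate r = 11.5%/12 = 0.958333% = 0.00958333.
Recurrence: B ← B·(1+r) − £450.00.
Month 1: interest £43.80; balance after payment £4,163.80.
Month 2: interest £39.90; balance after payment £3,753.70.
Closed form: n = −ln(1 − rB₀/P)/ln(1+r) = −ln(0.90268)/ln(1.00958) ≈ 10.735, so the balance reaches zero during payment 11.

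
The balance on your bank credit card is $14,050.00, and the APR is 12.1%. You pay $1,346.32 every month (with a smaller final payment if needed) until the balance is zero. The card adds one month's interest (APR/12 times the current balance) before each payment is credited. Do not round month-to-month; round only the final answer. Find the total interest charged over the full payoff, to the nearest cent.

$870.79

Monthly rate r = 12.1%/12 = 1.00833% = 0.0100833.
Payoff takes n = ⌈−ln(1 − rB₀/P)/ln(1+r)⌉ = ⌈11.082⌉ = 12 payments; the last is $111.27.
Total paid = 11·$1,346.32 + $111.27 = $14,920.79.
Total interest = total paid − principal = $14,920.79 − $14,050.00 = $870.79.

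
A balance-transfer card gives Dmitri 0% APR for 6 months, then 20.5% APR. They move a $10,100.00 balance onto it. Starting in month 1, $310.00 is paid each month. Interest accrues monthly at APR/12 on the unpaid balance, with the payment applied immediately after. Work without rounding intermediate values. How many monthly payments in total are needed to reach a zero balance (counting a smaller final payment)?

42 payments

Promo months 1–6 at r₀ = 0%/12 = 0; months 7+ at r₁ = 20.5%/12 = 0.0170833.
After month 6 (no interest yet): B = $10,100.00 − 6·$310.00 = $8,240.00.
Then at r₁ with $310.00/mo: n₂ = −ln(1 − r₁·B/P)/ln(1+r₁) ≈ 35.73 → 36 more payments.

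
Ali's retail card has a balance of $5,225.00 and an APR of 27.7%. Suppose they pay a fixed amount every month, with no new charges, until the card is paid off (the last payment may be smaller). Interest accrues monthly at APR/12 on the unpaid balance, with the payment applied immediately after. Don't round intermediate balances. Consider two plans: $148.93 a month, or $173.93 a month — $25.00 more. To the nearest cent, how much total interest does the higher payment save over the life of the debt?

Monthly rate r = 27.7%/12 = 2.30833% = 0.0230833.
At $148.93/mo: n = ⌈−ln(1 − rB₀/P)/ln(1+r)⌉ = 73 payments (last $110.06); total interest = total paid − $5,225.00 = $5,608.02.
At $173.93/mo: 52 payments (last $141.16); total interest $3,786.59.
Interest saved = $5,608.02 − $3,786.59 = $1,821.43.

$1,821.43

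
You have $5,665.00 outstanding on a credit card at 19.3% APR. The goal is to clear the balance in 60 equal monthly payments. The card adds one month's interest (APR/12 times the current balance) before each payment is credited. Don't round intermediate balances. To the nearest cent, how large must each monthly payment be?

$147.89

Monthly rate r = 19.3%/12 = 1.60833% = 0.0160833.
Level-payment amortization: P = B₀·r / (1 − (1+r)^(−n)) = 5665.00·0.0160833 / (1 − 1.01608^(−60)).
Denominator 1 − (1+r)^(−60) = 0.616080356.
P = 91.1121 / 0.616080356 ≈ 147.89.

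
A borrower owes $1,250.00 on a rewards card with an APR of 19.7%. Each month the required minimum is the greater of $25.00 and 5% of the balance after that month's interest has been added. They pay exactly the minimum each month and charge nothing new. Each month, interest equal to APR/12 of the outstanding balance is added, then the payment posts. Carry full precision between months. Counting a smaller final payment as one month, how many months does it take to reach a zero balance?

51 months

Monthly rate r = 19.7%/12 = 1.64167% = 0.0164167.
While 5% of the post-interest balance exceeds $25.00, each month B ← (B·(1+r))·(1 − 0.05), i.e. B shrinks by the factor (1+r)·0.95 = 0.9656.
This holds for months 1–27. Entering month 28 the balance is $485.72; 5% of the post-interest balance is now below $25.00, so the flat $25.00 minimum applies from here.
From month 28 a fixed $25.00 at rate r clears $485.72 in 24 more payments. Total: 27 + 24 = 51 months.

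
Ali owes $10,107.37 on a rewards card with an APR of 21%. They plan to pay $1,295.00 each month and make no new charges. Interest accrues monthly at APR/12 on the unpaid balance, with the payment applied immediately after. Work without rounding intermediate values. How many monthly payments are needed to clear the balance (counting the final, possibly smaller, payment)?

Monthly rate r = 21%/12 = 1.75% = 0.0175.
Recurrence: B ← B·(1+r) − $1,295.00.
Month 1: interest $176.88; balance after payment $8,989.25.
Month 2: interest $157.31; balance after payment $7,851.56.
Closed form: n = −ln(1 − rB₀/P)/ln(1+r) = −ln(0.86341)/ln(1.0175) ≈ 8.465, so the balance reaches zero during payment 9.

9 months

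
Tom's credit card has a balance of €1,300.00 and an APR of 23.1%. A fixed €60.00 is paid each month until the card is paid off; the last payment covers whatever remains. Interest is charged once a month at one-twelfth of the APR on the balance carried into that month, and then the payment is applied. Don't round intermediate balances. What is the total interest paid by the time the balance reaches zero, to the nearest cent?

€398.48

Monthly rate r = 23.1%/12 = 1.925% = 0.01925.
Payoff takes n = ⌈−ln(1 − rB₀/P)/ln(1+r)⌉ = ⌈28.306⌉ = 29 payments; the last is €18.48.
Total paid = 28·€60.00 + €18.48 = €1,698.48.
Total interest = total paid − principal = €1,698.48 − €1,300.00 = €398.48.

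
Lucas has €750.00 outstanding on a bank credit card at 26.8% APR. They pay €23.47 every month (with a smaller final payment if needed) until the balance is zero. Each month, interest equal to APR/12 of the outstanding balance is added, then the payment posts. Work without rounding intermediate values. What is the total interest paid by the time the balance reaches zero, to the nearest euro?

Monthly rate r = 26.8%/12 = 2.23333% = 0.0223333.
Payoff takes n = ⌈−ln(1 − rB₀/P)/ln(1+r)⌉ = ⌈56.622⌉ = 57 payments; the last is €14.65.
Total paid = 56·€23.47 + €14.65 = €1,328.97.
Total interest = total paid − principal = €1,328.97 − €750.00 = €578.97.

€579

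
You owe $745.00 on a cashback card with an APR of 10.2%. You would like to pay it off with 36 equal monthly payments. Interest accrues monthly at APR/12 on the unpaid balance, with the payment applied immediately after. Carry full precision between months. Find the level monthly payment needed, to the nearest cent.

$24.11

Monthly rate r = 10.2%/12 = 0.85% = 0.0085.
Level-payment amortization: P = B₀·r / (1 − (1+r)^(−n)) = 745.00·0.0085 / (1 − 1.0085^(−36)).
Denominator 1 − (1+r)^(−36) = 0.262660486.
P = 6.3325 / 0.262660486 ≈ 24.11.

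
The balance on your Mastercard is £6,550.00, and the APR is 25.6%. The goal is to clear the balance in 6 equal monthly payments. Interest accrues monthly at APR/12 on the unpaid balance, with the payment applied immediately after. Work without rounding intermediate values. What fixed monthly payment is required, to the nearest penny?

Monthly rate r = 25.6%/12 = 2.13333% = 0.0213333.
Level-payment amortization: P = B₀·r / (1 − (1+r)^(−n)) = 6550.00·0.0213333 / (1 − 1.02133^(−6)).
Denominator 1 − (1+r)^(−6) = 0.118961346.
P = 139.733 / 0.118961346 ≈ 1174.61.

£1,174.61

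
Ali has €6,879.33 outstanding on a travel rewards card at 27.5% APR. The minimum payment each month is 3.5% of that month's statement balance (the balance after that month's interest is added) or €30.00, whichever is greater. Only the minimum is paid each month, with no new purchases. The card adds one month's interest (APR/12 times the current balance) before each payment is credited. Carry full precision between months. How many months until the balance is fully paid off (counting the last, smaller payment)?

208 months

Monthly rate r = 27.5%/12 = 2.29167% = 0.0229167.
While 3.5% of the post-interest balance exceeds €30.00, each month B ← (B·(1+r))·(1 − 0.035), i.e. B shrinks by the factor (1+r)·0.965 = 0.98711.
This holds for months 1–163. Entering month 164 the balance is €830.73; 3.5% of the post-interest balance is now below €30.00, so the flat €30.00 minimum applies from here.
From month 164 a fixed €30.00 at rate r clears €830.73 in 45 more payments. Total: 163 + 45 = 208 months.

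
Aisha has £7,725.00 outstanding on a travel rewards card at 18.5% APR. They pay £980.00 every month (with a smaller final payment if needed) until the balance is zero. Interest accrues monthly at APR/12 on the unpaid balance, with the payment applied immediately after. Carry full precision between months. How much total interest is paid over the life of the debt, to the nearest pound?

Monthly rate r = 18.5%/12 = 1.54167% = 0.0154167.
Payoff takes n = ⌈−ln(1 − rB₀/P)/ln(1+r)⌉ = ⌈8.469⌉ = 9 payments; the last is £461.45.
Total paid = 8·£980.00 + £461.45 = £8,301.45.
Total interest = total paid − principal = £8,301.45 − £7,725.00 = £576.45.

£576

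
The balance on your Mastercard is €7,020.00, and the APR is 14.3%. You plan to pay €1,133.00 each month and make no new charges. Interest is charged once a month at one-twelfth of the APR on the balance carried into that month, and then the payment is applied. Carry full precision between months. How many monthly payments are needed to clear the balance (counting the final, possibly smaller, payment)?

Monthly rate r = 14.3%/12 = 1.19167% = 0.0119167.
Recurrence: B ← B·(1+r) − €1,133.00.
Month 1: interest €83.66; balance after payment €5,970.65.
Month 2: interest €71.15; balance after payment €4,908.81.
Closed form: n = −ln(1 − rB₀/P)/ln(1+r) = −ln(0.92617)/ln(1.01192) ≈ 6.475, so the balance reaches zero during payment 7.

7 payments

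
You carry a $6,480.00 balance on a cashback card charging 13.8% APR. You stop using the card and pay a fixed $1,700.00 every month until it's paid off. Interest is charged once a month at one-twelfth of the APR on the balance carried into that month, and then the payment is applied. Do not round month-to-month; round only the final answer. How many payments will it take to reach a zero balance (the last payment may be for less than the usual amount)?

Monthly rate r = 13.8%/12 = 1.15% = 0.0115.
Recurrence: B ← B·(1+r) − $1,700.00.
Month 1: interest $74.52; balance after payment $4,854.52.
Month 2: interest $55.83; balance after payment $3,210.35.
Month 3: interest $36.92; balance after payment $1,547.27.
Month 4: interest $17.79; balance after payment $0.00.

4 months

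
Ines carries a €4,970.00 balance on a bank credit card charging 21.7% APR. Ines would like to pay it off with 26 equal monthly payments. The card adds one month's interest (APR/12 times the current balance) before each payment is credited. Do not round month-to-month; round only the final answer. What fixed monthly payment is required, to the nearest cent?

Monthly rate r = 21.7%/12 = 1.80833% = 0.0180833.
Level-payment amortization: P = B₀·r / (1 − (1+r)^(−n)) = 4970.00·0.0180833 / (1 − 1.01808^(−26)).
Denominator 1 − (1+r)^(−26) = 0.372471468.
P = 89.8742 / 0.372471468 ≈ 241.29.

€241.29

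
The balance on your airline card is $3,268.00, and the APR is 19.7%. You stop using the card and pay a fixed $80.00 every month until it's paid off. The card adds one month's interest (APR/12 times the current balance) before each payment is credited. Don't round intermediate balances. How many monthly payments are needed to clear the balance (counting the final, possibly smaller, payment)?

Monthly rate r = 19.7%/12 = 1.64167% = 0.0164167.
Recurrence: B ← B·(1+r) − $80.00.
Month 1: interest $53.65; balance after payment $3,241.65.
Month 2: interest $53.22; balance after payment $3,214.87.
Closed form: n = −ln(1 − rB₀/P)/ln(1+r) = −ln(0.32938)/ln(1.01642) ≈ 68.201, so the balance reaches zero during payment 69.

69 payments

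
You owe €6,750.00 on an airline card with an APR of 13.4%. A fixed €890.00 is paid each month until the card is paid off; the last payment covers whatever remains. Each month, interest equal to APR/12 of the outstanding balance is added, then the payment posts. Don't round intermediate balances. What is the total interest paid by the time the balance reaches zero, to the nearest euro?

Monthly rate r = 13.4%/12 = 1.11667% = 0.0111667.
Payoff takes n = ⌈−ln(1 − rB₀/P)/ln(1+r)⌉ = ⌈7.969⌉ = 8 payments; the last is €862.53.
Total paid = 7·€890.00 + €862.53 = €7,092.53.
Total interest = total paid − principal = €7,092.53 − €6,750.00 = €342.53.

€343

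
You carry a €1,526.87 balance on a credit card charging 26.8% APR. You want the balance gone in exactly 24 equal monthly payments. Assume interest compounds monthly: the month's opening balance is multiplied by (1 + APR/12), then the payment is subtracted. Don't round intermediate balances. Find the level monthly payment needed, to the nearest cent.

Monthly rate r = 26.8%/12 = 2.23333% = 0.0223333.
Level-payment amortization: P = B₀·r / (1 − (1+r)^(−n)) = 1526.87·0.0223333 / (1 − 1.02233^(−24)).
Denominator 1 − (1+r)^(−24) = 0.41145525.
P = 34.1001 / 0.41145525 ≈ 82.88.

€82.88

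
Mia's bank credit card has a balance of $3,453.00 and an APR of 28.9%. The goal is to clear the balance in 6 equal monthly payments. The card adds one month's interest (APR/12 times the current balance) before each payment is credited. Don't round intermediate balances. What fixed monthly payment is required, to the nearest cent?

Monthly rate r = 28.9%/12 = 2.40833% = 0.0240833.
Level-payment amortization: P = B₀·r / (1 − (1+r)^(−n)) = 3453.00·0.0240833 / (1 − 1.02408^(−6)).
Denominator 1 − (1+r)^(−6) = 0.133061658.
P = 83.1597 / 0.133061658 ≈ 624.97.

$624.97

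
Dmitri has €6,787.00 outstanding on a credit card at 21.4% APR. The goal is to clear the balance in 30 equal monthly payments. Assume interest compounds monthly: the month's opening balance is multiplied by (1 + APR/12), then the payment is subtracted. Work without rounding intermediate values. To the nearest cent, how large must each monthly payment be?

€294.09

Monthly rate r = 21.4%/12 = 1.78333% = 0.0178333.
Level-payment amortization: P = B₀·r / (1 − (1+r)^(−n)) = 6787.00·0.0178333 / (1 − 1.01783^(−30)).
Denominator 1 − (1+r)^(−30) = 0.411563083.
P = 121.035 / 0.411563083 ≈ 294.09.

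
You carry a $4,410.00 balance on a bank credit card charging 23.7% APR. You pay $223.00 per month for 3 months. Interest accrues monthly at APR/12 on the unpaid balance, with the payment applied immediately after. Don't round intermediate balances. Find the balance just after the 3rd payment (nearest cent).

$3,994.19

Monthly rate r = 23.7%/12 = 1.975% = 0.01975.
Each month: B ← B·(1+r) − $223.00.
Month 1: interest $87.10; balance after payment $4,274.10.
Month 2: interest $84.41; balance after payment $4,135.51.
Month 3: interest $81.68; balance after payment $3,994.19.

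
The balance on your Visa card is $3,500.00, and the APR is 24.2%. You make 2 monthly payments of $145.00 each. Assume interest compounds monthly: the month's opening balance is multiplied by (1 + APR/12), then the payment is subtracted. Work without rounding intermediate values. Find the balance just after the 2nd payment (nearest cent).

$3,349.67

Monthly rate r = 24.2%/12 = 2.01667% = 0.0201667.
Each month: B ← B·(1+r) − $145.00.
Month 1: interest $70.58; balance after payment $3,425.58.
Month 2: interest $69.08; balance after payment $3,349.67.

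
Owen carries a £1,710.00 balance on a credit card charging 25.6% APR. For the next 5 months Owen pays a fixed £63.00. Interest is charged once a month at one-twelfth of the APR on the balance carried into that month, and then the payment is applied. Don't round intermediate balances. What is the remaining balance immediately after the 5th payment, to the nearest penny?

Monthly rate r = 25.6%/12 = 2.13333% = 0.0213333.
Each month: B ← B·(1+r) − £63.00.
Month 1: interest £36.48; balance after payment £1,683.48.
Month 2: interest £35.91; balance after payment £1,656.39.
Month 3: interest £35.34; balance after payment £1,628.73.
Month 4: interest £34.75; balance after payment £1,600.48.
Month 5: interest £34.14; balance after payment £1,571.62.

£1,571.62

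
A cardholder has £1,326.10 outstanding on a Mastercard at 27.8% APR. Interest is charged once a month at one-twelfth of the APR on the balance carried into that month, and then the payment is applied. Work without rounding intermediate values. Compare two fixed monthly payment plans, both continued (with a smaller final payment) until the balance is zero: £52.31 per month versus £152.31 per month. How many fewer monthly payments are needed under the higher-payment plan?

29 fewer payments

Monthly rate r = 27.8%/12 = 2.31667% = 0.0231667.
At £52.31/mo: n = ⌈−ln(1 − rB₀/P)/ln(1+r)⌉ = 39 payments (last £33.78); total interest = total paid − £1,326.10 = £695.46.
At £152.31/mo: 10 payments (last £127.61); total interest £172.30.
Payments saved = 39 − 10 = 29.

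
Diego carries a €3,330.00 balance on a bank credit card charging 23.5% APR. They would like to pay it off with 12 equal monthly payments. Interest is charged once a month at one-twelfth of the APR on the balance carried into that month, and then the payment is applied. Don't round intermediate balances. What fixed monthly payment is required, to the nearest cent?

€314.08

Monthly rate r = 23.5%/12 = 1.95833% = 0.0195833.
Level-payment amortization: P = B₀·r / (1 − (1+r)^(−n)) = 3330.00·0.0195833 / (1 − 1.01958^(−12)).
Denominator 1 − (1+r)^(−12) = 0.207631379.
P = 65.2125 / 0.207631379 ≈ 314.08.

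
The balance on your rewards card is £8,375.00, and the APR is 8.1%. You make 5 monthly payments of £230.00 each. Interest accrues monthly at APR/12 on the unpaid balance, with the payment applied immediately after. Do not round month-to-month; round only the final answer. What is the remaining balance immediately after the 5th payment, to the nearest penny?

£7,495.87

Monthly rate r = 8.1%/12 = 0.675% = 0.00675.
Each month: B ← B·(1+r) − £230.00.
Month 1: interest £56.53; balance after payment £8,201.53.
Month 2: interest £55.36; balance after payment £8,026.89.
Month 3: interest £54.18; balance after payment £7,851.07.
Month 4: interest £52.99; balance after payment £7,674.07.
Month 5: interest £51.80; balance after payment £7,495.87.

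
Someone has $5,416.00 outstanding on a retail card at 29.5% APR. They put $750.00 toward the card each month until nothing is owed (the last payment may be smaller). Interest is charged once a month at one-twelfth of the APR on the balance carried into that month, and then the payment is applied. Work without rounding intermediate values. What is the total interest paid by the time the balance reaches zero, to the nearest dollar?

Monthly rate r = 29.5%/12 = 2.45833% = 0.0245833.
Payoff takes n = ⌈−ln(1 − rB₀/P)/ln(1+r)⌉ = ⌈8.047⌉ = 9 payments; the last is $35.87.
Total paid = 8·$750.00 + $35.87 = $6,035.87.
Total interest = total paid − principal = $6,035.87 − $5,416.00 = $619.87.

$620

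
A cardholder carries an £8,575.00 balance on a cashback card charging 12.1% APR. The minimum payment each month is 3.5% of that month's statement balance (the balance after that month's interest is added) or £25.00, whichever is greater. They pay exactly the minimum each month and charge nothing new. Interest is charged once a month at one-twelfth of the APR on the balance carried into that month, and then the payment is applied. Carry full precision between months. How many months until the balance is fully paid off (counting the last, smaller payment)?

131 months

Monthly rate r = 12.1%/12 = 1.00833% = 0.0100833.
While 3.5% of the post-interest balance exceeds £25.00, each month B ← (B·(1+r))·(1 − 0.035), i.e. B shrinks by the factor (1+r)·0.965 = 0.97473.
This holds for months 1–98. Entering month 99 the balance is £698.10; 3.5% of the post-interest balance is now below £25.00, so the flat £25.00 minimum applies from here.
From month 99 a fixed £25.00 at rate r clears £698.10 in 33 more payments. Total: 98 + 33 = 131 months.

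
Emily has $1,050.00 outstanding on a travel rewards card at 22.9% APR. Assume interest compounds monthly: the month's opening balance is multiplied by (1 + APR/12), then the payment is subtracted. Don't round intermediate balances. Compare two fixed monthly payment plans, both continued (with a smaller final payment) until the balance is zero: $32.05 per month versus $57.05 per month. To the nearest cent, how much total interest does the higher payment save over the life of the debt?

Monthly rate r = 22.9%/12 = 1.90833% = 0.0190833.
At $32.05/mo: n = ⌈−ln(1 − rB₀/P)/ln(1+r)⌉ = 52 payments (last $29.30); total interest = total paid − $1,050.00 = $613.85.
At $57.05/mo: 23 payments (last $50.74); total interest $255.84.
Interest saved = $613.85 − $255.84 = $358.01.

$358.01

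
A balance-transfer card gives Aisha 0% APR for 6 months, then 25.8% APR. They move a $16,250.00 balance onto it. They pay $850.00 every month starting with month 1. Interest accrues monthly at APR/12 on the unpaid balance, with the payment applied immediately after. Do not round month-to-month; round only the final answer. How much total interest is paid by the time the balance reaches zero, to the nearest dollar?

Promo months 1–6 at r₀ = 0%/12 = 0; months 7+ at r₁ = 25.8%/12 = 0.0215.
After month 6 (no interest yet): B = $16,250.00 − 6·$850.00 = $11,150.00.
Then at r₁ with $850.00/mo: n₂ = −ln(1 − r₁·B/P)/ln(1+r₁) ≈ 15.58 → 16 more payments.
Total paid = 21·$850.00 + $491.48 = $18,341.48; interest = $18,341.48 − $16,250.00 = $2,091.48.

$2,091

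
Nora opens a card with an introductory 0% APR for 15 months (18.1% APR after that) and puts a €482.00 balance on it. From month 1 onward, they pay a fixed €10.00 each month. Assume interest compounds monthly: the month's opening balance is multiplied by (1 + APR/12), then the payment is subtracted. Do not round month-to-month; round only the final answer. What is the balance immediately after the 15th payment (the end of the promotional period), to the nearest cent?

Promo months 1–15 at r₀ = 0%/12 = 0; months 16+ at r₁ = 18.1%/12 = 0.0150833.
After month 15 (no interest yet): B = €482.00 − 15·€10.00 = €332.00.

€332.00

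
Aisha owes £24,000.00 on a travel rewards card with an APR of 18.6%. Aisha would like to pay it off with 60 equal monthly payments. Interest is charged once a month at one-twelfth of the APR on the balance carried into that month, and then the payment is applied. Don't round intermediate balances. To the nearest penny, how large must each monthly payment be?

Monthly rate r = 18.6%/12 = 1.55% = 0.0155.
Level-payment amortization: P = B₀·r / (1 − (1+r)^(−n)) = 24000.00·0.0155 / (1 − 1.0155^(−60)).
Denominator 1 − (1+r)^(−60) = 0.602621528.
P = 372 / 0.602621528 ≈ 617.30.

£617.30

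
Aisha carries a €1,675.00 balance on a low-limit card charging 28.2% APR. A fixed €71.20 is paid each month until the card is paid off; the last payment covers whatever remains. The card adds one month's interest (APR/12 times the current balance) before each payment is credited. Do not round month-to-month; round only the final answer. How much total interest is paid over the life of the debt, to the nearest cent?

€792.25

Monthly rate r = 28.2%/12 = 2.35% = 0.0235.
Payoff takes n = ⌈−ln(1 − rB₀/P)/ln(1+r)⌉ = ⌈34.650⌉ = 35 payments; the last is €46.45.
Total paid = 34·€71.20 + €46.45 = €2,467.25.
Total interest = total paid − principal = €2,467.25 − €1,675.00 = €792.25.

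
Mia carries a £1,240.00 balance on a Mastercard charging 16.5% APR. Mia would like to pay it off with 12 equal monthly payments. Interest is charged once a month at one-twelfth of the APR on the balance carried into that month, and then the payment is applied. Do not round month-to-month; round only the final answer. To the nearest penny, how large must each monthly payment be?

£112.80

Monthly rate r = 16.5%/12 = 1.375% = 0.01375.
Level-payment amortization: P = B₀·r / (1 − (1+r)^(−n)) = 1240.00·0.01375 / (1 − 1.01375^(−12)).
Denominator 1 − (1+r)^(−12) = 0.151152657.
P = 17.05 / 0.151152657 ≈ 112.80.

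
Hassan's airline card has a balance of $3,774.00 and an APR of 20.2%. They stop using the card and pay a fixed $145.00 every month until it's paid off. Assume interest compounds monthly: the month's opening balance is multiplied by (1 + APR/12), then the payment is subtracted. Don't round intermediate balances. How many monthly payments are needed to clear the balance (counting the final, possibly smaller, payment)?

35 payments

Monthly rate r = 20.2%/12 = 1.68333% = 0.0168333.
Recurrence: B ← B·(1+r) − $145.00.
Month 1: interest $63.53; balance after payment $3,692.53.
Month 2: interest $62.16; balance after payment $3,609.69.
Closed form: n = −ln(1 − rB₀/P)/ln(1+r) = −ln(0.56187)/ln(1.01683) ≈ 34.534, so the balance reaches zero during payment 35.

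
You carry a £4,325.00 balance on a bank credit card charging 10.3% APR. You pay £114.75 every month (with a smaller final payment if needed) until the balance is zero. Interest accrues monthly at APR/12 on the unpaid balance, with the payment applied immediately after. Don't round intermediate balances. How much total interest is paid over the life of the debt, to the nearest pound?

£923

Monthly rate r = 10.3%/12 = 0.858333% = 0.00858333.
Payoff takes n = ⌈−ln(1 − rB₀/P)/ln(1+r)⌉ = ⌈45.730⌉ = 46 payments; the last is £83.85.
Total paid = 45·£114.75 + £83.85 = £5,247.60.
Total interest = total paid − principal = £5,247.60 − £4,325.00 = £922.60.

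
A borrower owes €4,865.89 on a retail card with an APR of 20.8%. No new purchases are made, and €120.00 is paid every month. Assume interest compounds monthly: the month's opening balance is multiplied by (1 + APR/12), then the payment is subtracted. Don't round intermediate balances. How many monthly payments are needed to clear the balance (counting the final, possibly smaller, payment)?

Monthly rate r = 20.8%/12 = 1.73333% = 0.0173333.
Recurrence: B ← B·(1+r) − €120.00.
Month 1: interest €84.34; balance after payment €4,830.23.
Month 2: interest €83.72; balance after payment €4,793.96.
Closed form: n = −ln(1 − rB₀/P)/ln(1+r) = −ln(0.29715)/ln(1.01733) ≈ 70.616, so the balance reaches zero during payment 71.

71 payments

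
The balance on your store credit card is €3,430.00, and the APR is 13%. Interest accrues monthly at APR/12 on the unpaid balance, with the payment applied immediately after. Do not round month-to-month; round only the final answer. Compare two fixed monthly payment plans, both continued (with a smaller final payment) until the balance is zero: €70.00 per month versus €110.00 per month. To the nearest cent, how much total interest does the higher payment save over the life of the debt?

Monthly rate r = 13%/12 = 1.08333% = 0.0108333.
At €70.00/mo: n = ⌈−ln(1 − rB₀/P)/ln(1+r)⌉ = 71 payments (last €16.58); total interest = total paid − €3,430.00 = €1,486.58.
At €110.00/mo: 39 payments (last €28.08); total interest €778.08.
Interest saved = €1,486.58 − €778.08 = €708.50.

€708.50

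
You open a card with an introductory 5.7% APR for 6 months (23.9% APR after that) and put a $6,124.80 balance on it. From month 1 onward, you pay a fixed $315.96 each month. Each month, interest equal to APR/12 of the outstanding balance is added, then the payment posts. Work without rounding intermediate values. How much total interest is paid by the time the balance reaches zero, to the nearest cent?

Promo months 1–6 at r₀ = 5.7%/12 = 0.00475; months 7+ at r₁ = 23.9%/12 = 0.0199167.
After month 6: iterate B ← B·(1+r₀) − $315.96 for 6 months → $4,383.03.
Then at r₁ with $315.96/mo: n₂ = −ln(1 − r₁·B/P)/ln(1+r₁) ≈ 16.40 → 17 more payments.
Total paid = 22·$315.96 + $126.10 = $7,077.22; interest = $7,077.22 − $6,124.80 = $952.42.

$952.42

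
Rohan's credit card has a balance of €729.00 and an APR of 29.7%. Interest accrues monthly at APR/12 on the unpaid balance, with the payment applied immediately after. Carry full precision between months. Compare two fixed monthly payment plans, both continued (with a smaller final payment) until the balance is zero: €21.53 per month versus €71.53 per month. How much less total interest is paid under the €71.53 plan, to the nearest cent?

Monthly rate r = 29.7%/12 = 2.475% = 0.02475.
At €21.53/mo: n = ⌈−ln(1 − rB₀/P)/ln(1+r)⌉ = 75 payments (last €9.87); total interest = total paid − €729.00 = €874.09.
At €71.53/mo: 12 payments (last €63.69); total interest €121.52.
Interest saved = €874.09 − €121.52 = €752.57.

€752.57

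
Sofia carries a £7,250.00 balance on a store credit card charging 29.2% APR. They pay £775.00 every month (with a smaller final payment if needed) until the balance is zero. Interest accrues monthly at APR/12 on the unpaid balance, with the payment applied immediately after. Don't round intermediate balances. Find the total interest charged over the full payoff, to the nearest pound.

Monthly rate r = 29.2%/12 = 2.43333% = 0.0243333.
Payoff takes n = ⌈−ln(1 − rB₀/P)/ln(1+r)⌉ = ⌈10.744⌉ = 11 payments; the last is £578.05.
Total paid = 10·£775.00 + £578.05 = £8,328.05.
Total interest = total paid − principal = £8,328.05 − £7,250.00 = £1,078.05.

£1,078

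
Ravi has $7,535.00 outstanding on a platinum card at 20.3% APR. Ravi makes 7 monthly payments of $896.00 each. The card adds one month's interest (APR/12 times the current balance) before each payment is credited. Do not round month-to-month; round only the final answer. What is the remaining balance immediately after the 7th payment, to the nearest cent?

Monthly rate r = 20.3%/12 = 1.69167% = 0.0169167.
Each month: B ← B·(1+r) − $896.00.
Month 1: interest $127.47; balance after payment $6,766.47.
Month 2: interest $114.47; balance after payment $5,984.93.
Month 3: interest $101.25; balance after payment $5,190.18.
Month 4: interest $87.80; balance after payment $4,381.98.
Month 5: interest $74.13; balance after payment $3,560.11.
Month 6: interest $60.23; balance after payment $2,724.33.
Month 7: interest $46.09; balance after payment $1,874.42.

$1,874.42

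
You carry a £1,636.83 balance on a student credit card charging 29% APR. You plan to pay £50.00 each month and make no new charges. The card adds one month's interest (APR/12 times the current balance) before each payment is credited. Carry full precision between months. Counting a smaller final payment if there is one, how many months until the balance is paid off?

66 months

Monthly rate r = 29%/12 = 2.41667% = 0.0241667.
Recurrence: B ← B·(1+r) − £50.00.
Month 1: interest £39.56; balance after payment £1,626.39.
Month 2: interest £39.30; balance after payment £1,615.69.
Closed form: n = −ln(1 − rB₀/P)/ln(1+r) = −ln(0.20887)/ln(1.02417) ≈ 65.583, so the balance reaches zero during payment 66.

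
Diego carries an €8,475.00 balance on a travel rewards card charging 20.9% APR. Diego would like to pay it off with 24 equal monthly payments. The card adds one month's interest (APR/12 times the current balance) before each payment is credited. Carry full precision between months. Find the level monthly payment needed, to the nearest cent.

€435.08

Monthly rate r = 20.9%/12 = 1.74167% = 0.0174167.
Level-payment amortization: P = B₀·r / (1 − (1+r)^(−n)) = 8475.00·0.0174167 / (1 − 1.01742^(−24)).
Denominator 1 − (1+r)^(−24) = 0.339264478.
P = 147.606 / 0.339264478 ≈ 435.08.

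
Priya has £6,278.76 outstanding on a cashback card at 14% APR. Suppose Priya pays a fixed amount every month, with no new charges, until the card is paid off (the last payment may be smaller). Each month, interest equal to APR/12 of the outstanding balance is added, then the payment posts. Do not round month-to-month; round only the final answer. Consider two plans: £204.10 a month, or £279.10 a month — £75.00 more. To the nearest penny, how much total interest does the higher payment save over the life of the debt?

£497.46

Monthly rate r = 14%/12 = 1.16667% = 0.0116667.
At £204.10/mo: n = ⌈−ln(1 − rB₀/P)/ln(1+r)⌉ = 39 payments (last £67.27); total interest = total paid − £6,278.76 = £1,544.31.
At £279.10/mo: 27 payments (last £69.01); total interest £1,046.85.
Interest saved = £1,544.31 − £1,046.85 = £497.46.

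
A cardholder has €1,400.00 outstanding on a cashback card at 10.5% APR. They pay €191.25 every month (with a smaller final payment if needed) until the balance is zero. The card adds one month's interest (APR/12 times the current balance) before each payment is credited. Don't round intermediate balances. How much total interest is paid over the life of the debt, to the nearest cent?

Monthly rate r = 10.5%/12 = 0.875% = 0.00875.
Payoff takes n = ⌈−ln(1 − rB₀/P)/ln(1+r)⌉ = ⌈7.598⌉ = 8 payments; the last is €114.62.
Total paid = 7·€191.25 + €114.62 = €1,453.37.
Total interest = total paid − principal = €1,453.37 − €1,400.00 = €53.37.

€53.37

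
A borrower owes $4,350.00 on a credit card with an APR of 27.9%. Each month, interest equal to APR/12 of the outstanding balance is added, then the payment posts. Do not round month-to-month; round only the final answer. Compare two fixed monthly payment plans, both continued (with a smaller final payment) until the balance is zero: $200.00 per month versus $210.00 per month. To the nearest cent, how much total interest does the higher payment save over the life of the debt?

$127.97

Monthly rate r = 27.9%/12 = 2.325% = 0.02325.
At $200.00/mo: n = ⌈−ln(1 − rB₀/P)/ln(1+r)⌉ = 31 payments (last $131.67); total interest = total paid − $4,350.00 = $1,781.67.
At $210.00/mo: 29 payments (last $123.70); total interest $1,653.70.
Interest saved = $1,781.67 − $1,653.70 = $127.97.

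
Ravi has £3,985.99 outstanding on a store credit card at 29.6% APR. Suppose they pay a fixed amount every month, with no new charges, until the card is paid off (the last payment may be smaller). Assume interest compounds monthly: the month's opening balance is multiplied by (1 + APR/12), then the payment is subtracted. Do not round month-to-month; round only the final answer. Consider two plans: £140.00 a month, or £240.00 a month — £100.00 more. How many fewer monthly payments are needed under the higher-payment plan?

Monthly rate r = 29.6%/12 = 2.46667% = 0.0246667.
At £140.00/mo: n = ⌈−ln(1 − rB₀/P)/ln(1+r)⌉ = 50 payments (last £101.73); total interest = total paid − £3,985.99 = £2,975.74.
At £240.00/mo: 22 payments (last £151.98); total interest £1,205.99.
Payments saved = 50 − 22 = 28.

28 fewer payments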